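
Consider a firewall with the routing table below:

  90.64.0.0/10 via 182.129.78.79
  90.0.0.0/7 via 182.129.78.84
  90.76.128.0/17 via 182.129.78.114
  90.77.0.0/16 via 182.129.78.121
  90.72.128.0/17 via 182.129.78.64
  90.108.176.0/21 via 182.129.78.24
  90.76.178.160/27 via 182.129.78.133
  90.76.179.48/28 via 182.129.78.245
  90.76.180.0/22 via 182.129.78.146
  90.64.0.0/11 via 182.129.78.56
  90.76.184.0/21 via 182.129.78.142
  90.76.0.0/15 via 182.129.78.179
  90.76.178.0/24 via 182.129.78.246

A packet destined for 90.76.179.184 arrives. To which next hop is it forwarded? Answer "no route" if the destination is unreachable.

182.129.78.114

Routes whose prefix contains 90.76.179.184:
  90.0.0.0/7 (90.0.0.0 - 91.255.255.255) -> 182.129.78.84
  90.64.0.0/10 (90.64.0.0 - 90.127.255.255) -> 182.129.78.79
  90.64.0.0/11 (90.64.0.0 - 90.95.255.255) -> 182.129.78.56
  90.76.0.0/15 (90.76.0.0 - 90.77.255.255) -> 182.129.78.179
  90.76.128.0/17 (90.76.128.0 - 90.76.255.255) -> 182.129.78.114
More-specific entries that do NOT match:
  90.76.179.48/28 (90.76.179.48 - 90.76.179.63) does not contain 90.76.179.184
  90.76.178.160/27 (90.76.178.160 - 90.76.178.191) does not contain 90.76.179.184
  90.76.178.0/24 (90.76.178.0 - 90.76.178.255) does not contain 90.76.179.184
  90.76.180.0/22 (90.76.180.0 - 90.76.183.255) does not contain 90.76.179.184
  90.108.176.0/21 (90.108.176.0 - 90.108.183.255) does not contain 90.76.179.184
  90.76.184.0/21 (90.76.184.0 - 90.76.191.255) does not contain 90.76.179.184
Longest matching prefix is /17 -> next hop 182.129.78.114.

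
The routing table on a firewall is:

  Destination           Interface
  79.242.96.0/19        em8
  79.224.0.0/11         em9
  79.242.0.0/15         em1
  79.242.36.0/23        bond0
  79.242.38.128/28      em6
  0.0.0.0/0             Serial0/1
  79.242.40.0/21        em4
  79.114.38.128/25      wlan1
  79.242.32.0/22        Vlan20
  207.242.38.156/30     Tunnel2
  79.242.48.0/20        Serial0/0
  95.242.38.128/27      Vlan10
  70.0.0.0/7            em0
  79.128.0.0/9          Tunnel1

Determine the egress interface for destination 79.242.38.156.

em1

Routes whose prefix contains 79.242.38.156:
  0.0.0.0/0 (default, matches everything) -> Serial0/1
  79.128.0.0/9 (79.128.0.0 - 79.255.255.255) -> Tunnel1
  79.224.0.0/11 (79.224.0.0 - 79.255.255.255) -> em9
  79.242.0.0/15 (79.242.0.0 - 79.243.255.255) -> em1
More-specific entries that do NOT match:
  207.242.38.156/30 (207.242.38.156 - 207.242.38.159) does not contain 79.242.38.156
  79.242.38.128/28 (79.242.38.128 - 79.242.38.143) does not contain 79.242.38.156
  95.242.38.128/27 (95.242.38.128 - 95.242.38.159) does not contain 79.242.38.156
  79.114.38.128/25 (79.114.38.128 - 79.114.38.255) does not contain 79.242.38.156
  79.242.36.0/23 (79.242.36.0 - 79.242.37.255) does not contain 79.242.38.156
  79.242.32.0/22 (79.242.32.0 - 79.242.35.255) does not contain 79.242.38.156
  79.242.40.0/21 (79.242.40.0 - 79.242.47.255) does not contain 79.242.38.156
  79.242.48.0/20 (79.242.48.0 - 79.242.63.255) does not contain 79.242.38.156
  79.242.96.0/19 (79.242.96.0 - 79.242.127.255) does not contain 79.242.38.156
Longest matching prefix is /15 -> interface em1.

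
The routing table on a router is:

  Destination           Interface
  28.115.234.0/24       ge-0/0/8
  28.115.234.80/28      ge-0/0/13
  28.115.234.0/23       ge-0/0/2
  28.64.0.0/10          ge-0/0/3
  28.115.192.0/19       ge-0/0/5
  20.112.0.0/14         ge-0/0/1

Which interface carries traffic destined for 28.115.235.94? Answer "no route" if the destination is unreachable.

Routes whose prefix contains 28.115.235.94:
  28.64.0.0/10 (28.64.0.0 - 28.127.255.255) -> ge-0/0/3
  28.115.234.0/23 (28.115.234.0 - 28.115.235.255) -> ge-0/0/2
More-specific entries that do NOT match:
  28.115.234.80/28 (28.115.234.80 - 28.115.234.95) does not contain 28.115.235.94
  28.115.234.0/24 (28.115.234.0 - 28.115.234.255) does not contain 28.115.235.94
Longest matching prefix is /23 -> interface ge-0/0/2.

ge-0/0/2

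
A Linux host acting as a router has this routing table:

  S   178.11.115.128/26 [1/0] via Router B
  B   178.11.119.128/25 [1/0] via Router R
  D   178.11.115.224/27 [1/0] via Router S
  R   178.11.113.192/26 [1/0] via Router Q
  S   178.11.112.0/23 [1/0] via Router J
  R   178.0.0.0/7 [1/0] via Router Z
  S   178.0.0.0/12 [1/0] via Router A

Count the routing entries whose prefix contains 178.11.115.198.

2

Prefixes containing 178.11.115.198:
  178.0.0.0/7 (178.0.0.0 - 179.255.255.255)
  178.0.0.0/12 (178.0.0.0 - 178.15.255.255)
Total matching entries: 2.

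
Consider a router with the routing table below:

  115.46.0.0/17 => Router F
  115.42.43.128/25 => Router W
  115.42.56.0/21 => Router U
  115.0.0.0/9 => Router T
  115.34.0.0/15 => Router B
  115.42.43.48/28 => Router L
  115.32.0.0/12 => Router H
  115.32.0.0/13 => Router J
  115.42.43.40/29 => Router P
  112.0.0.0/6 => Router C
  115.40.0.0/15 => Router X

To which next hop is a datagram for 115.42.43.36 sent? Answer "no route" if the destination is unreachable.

Router H

Routes whose prefix contains 115.42.43.36:
  112.0.0.0/6 (112.0.0.0 - 115.255.255.255) -> Router C
  115.0.0.0/9 (115.0.0.0 - 115.127.255.255) -> Router T
  115.32.0.0/12 (115.32.0.0 - 115.47.255.255) -> Router H
More-specific entries that do NOT match:
  115.42.43.40/29 (115.42.43.40 - 115.42.43.47) does not contain 115.42.43.36
  115.42.43.48/28 (115.42.43.48 - 115.42.43.63) does not contain 115.42.43.36
  115.42.43.128/25 (115.42.43.128 - 115.42.43.255) does not contain 115.42.43.36
  115.42.56.0/21 (115.42.56.0 - 115.42.63.255) does not contain 115.42.43.36
  115.46.0.0/17 (115.46.0.0 - 115.46.127.255) does not contain 115.42.43.36
  115.34.0.0/15 (115.34.0.0 - 115.35.255.255) does not contain 115.42.43.36
  115.40.0.0/15 (115.40.0.0 - 115.41.255.255) does not contain 115.42.43.36
  115.32.0.0/13 (115.32.0.0 - 115.39.255.255) does not contain 115.42.43.36
Longest matching prefix is /12 -> next hop Router H.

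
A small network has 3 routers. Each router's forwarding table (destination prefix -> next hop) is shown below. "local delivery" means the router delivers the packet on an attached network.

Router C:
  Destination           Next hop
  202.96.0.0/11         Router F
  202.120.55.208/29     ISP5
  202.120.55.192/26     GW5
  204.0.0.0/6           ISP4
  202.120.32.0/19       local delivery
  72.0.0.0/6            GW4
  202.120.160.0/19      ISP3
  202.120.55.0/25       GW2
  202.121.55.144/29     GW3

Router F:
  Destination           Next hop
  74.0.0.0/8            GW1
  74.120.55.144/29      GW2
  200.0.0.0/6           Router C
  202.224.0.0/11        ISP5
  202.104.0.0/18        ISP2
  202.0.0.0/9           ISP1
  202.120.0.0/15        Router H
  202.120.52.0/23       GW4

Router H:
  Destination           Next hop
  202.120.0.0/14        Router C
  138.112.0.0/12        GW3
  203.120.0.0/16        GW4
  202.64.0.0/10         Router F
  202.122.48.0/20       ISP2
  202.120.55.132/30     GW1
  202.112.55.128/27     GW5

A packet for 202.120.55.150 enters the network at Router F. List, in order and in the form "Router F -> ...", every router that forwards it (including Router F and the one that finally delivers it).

At Router F: longest match for 202.120.55.150 is 202.120.0.0/15 -> Router H
At Router H: longest match for 202.120.55.150 is 202.120.0.0/14 -> Router C
At Router C: longest match for 202.120.55.150 is 202.120.32.0/19 -> local delivery

Router F -> Router H -> Router C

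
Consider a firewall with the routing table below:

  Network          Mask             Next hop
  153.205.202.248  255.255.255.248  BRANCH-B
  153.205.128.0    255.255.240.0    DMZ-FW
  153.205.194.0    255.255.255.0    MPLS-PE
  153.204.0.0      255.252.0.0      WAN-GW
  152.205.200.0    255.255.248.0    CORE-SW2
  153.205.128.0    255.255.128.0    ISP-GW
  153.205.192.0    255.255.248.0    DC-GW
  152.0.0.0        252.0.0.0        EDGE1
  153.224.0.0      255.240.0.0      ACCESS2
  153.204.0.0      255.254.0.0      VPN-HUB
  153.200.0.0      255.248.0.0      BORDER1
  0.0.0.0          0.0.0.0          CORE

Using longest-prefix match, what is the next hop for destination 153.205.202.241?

Routes whose prefix contains 153.205.202.241:
  0.0.0.0/0 (default, matches everything) -> CORE
  152.0.0.0/6 (152.0.0.0 - 155.255.255.255) -> EDGE1
  153.200.0.0/13 (153.200.0.0 - 153.207.255.255) -> BORDER1
  153.204.0.0/14 (153.204.0.0 - 153.207.255.255) -> WAN-GW
  153.204.0.0/15 (153.204.0.0 - 153.205.255.255) -> VPN-HUB
  153.205.128.0/17 (153.205.128.0 - 153.205.255.255) -> ISP-GW
More-specific entries that do NOT match:
  153.205.202.248/29 (153.205.202.248 - 153.205.202.255) does not contain 153.205.202.241
  153.205.194.0/24 (153.205.194.0 - 153.205.194.255) does not contain 153.205.202.241
  152.205.200.0/21 (152.205.200.0 - 152.205.207.255) does not contain 153.205.202.241
  153.205.192.0/21 (153.205.192.0 - 153.205.199.255) does not contain 153.205.202.241
  153.205.128.0/20 (153.205.128.0 - 153.205.143.255) does not contain 153.205.202.241
Longest matching prefix is /17 -> next hop ISP-GW.

ISP-GW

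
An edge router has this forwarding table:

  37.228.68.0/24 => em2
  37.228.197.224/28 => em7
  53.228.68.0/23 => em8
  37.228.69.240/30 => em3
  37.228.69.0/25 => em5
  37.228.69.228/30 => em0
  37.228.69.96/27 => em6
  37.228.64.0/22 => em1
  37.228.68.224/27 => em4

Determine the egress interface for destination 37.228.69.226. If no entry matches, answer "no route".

no route

No entry's prefix contains 37.228.69.226; there is no default route.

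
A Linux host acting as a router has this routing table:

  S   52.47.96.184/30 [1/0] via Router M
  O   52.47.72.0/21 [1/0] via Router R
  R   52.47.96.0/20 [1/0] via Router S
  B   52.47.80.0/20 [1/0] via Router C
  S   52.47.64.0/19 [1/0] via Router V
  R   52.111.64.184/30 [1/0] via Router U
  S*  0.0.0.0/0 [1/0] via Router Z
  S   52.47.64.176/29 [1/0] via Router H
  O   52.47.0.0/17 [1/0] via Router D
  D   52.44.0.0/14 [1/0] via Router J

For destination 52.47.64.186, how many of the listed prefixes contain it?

4

Prefixes containing 52.47.64.186:
  0.0.0.0/0 (default, matches everything)
  52.44.0.0/14 (52.44.0.0 - 52.47.255.255)
  52.47.0.0/17 (52.47.0.0 - 52.47.127.255)
  52.47.64.0/19 (52.47.64.0 - 52.47.95.255)
Total matching entries: 4.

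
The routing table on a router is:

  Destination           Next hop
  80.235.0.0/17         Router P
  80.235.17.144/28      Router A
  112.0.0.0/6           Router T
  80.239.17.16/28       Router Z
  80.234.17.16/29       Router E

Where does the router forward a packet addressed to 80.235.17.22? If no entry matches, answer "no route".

Router P

Routes whose prefix contains 80.235.17.22:
  80.235.0.0/17 (80.235.0.0 - 80.235.127.255) -> Router P
More-specific entries that do NOT match:
  80.234.17.16/29 (80.234.17.16 - 80.234.17.23) does not contain 80.235.17.22
  80.235.17.144/28 (80.235.17.144 - 80.235.17.159) does not contain 80.235.17.22
  80.239.17.16/28 (80.239.17.16 - 80.239.17.31) does not contain 80.235.17.22
Longest matching prefix is /17 -> next hop Router P.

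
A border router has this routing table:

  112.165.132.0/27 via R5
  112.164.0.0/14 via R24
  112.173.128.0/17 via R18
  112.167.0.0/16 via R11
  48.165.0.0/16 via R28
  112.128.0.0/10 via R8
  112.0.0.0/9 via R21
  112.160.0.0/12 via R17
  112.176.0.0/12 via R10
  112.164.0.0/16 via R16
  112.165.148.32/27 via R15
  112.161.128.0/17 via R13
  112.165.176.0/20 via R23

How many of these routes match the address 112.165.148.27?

Prefixes containing 112.165.148.27:
  112.128.0.0/10 (112.128.0.0 - 112.191.255.255)
  112.160.0.0/12 (112.160.0.0 - 112.175.255.255)
  112.164.0.0/14 (112.164.0.0 - 112.167.255.255)
Total matching entries: 3.

3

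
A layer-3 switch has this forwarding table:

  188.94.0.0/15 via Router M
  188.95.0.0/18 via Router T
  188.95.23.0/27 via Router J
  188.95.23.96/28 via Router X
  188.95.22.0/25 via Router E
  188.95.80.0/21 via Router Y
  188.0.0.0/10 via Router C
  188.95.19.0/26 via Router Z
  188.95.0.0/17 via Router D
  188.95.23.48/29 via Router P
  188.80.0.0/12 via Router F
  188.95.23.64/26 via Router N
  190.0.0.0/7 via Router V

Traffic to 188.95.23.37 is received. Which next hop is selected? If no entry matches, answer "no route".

Router T

Routes whose prefix contains 188.95.23.37:
  188.80.0.0/12 (188.80.0.0 - 188.95.255.255) -> Router F
  188.94.0.0/15 (188.94.0.0 - 188.95.255.255) -> Router M
  188.95.0.0/17 (188.95.0.0 - 188.95.127.255) -> Router D
  188.95.0.0/18 (188.95.0.0 - 188.95.63.255) -> Router T
More-specific entries that do NOT match:
  188.95.23.48/29 (188.95.23.48 - 188.95.23.55) does not contain 188.95.23.37
  188.95.23.96/28 (188.95.23.96 - 188.95.23.111) does not contain 188.95.23.37
  188.95.23.0/27 (188.95.23.0 - 188.95.23.31) does not contain 188.95.23.37
  188.95.19.0/26 (188.95.19.0 - 188.95.19.63) does not contain 188.95.23.37
  188.95.23.64/26 (188.95.23.64 - 188.95.23.127) does not contain 188.95.23.37
  188.95.22.0/25 (188.95.22.0 - 188.95.22.127) does not contain 188.95.23.37
  188.95.80.0/21 (188.95.80.0 - 188.95.87.255) does not contain 188.95.23.37
Longest matching prefix is /18 -> next hop Router T.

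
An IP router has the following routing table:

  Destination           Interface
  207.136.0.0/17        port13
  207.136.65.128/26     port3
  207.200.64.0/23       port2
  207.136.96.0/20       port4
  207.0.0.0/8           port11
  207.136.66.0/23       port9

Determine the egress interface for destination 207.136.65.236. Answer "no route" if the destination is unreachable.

Routes whose prefix contains 207.136.65.236:
  207.0.0.0/8 (207.0.0.0 - 207.255.255.255) -> port11
  207.136.0.0/17 (207.136.0.0 - 207.136.127.255) -> port13
More-specific entries that do NOT match:
  207.136.65.128/26 (207.136.65.128 - 207.136.65.191) does not contain 207.136.65.236
  207.200.64.0/23 (207.200.64.0 - 207.200.65.255) does not contain 207.136.65.236
  207.136.66.0/23 (207.136.66.0 - 207.136.67.255) does not contain 207.136.65.236
  207.136.96.0/20 (207.136.96.0 - 207.136.111.255) does not contain 207.136.65.236
Longest matching prefix is /17 -> interface port13.

port13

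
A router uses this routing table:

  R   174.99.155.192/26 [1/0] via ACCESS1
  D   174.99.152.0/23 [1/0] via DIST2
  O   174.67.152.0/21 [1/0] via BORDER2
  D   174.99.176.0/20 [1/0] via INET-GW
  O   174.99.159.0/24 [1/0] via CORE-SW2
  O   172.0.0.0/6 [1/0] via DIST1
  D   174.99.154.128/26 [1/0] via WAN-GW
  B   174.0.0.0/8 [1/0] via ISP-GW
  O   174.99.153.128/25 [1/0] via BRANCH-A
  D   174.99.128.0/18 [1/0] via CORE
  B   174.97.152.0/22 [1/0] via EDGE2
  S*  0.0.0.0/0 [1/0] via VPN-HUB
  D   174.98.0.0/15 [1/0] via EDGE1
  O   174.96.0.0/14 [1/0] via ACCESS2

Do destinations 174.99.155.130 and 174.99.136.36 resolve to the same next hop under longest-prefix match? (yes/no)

174.99.155.130: longest match 174.99.128.0/18 -> CORE
174.99.136.36: longest match 174.99.128.0/18 -> CORE

yes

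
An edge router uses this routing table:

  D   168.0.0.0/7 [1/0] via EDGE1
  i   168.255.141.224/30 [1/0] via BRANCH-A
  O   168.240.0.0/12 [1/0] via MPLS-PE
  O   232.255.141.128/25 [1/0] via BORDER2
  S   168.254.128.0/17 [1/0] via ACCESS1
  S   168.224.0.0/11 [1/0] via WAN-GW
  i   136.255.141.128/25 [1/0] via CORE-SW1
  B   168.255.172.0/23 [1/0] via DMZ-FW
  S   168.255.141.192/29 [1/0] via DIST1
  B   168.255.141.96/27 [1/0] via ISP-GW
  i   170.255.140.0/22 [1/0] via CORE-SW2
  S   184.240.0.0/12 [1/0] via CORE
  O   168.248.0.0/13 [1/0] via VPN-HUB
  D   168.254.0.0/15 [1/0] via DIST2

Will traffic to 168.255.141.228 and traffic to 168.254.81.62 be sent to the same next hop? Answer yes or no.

168.255.141.228: longest match 168.254.0.0/15 -> DIST2
168.254.81.62: longest match 168.254.0.0/15 -> DIST2

yes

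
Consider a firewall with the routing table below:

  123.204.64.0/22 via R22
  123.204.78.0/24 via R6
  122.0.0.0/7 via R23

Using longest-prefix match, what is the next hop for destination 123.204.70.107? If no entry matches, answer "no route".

R23

Routes whose prefix contains 123.204.70.107:
  122.0.0.0/7 (122.0.0.0 - 123.255.255.255) -> R23
More-specific entries that do NOT match:
  123.204.78.0/24 (123.204.78.0 - 123.204.78.255) does not contain 123.204.70.107
  123.204.64.0/22 (123.204.64.0 - 123.204.67.255) does not contain 123.204.70.107
Longest matching prefix is /7 -> next hop R23.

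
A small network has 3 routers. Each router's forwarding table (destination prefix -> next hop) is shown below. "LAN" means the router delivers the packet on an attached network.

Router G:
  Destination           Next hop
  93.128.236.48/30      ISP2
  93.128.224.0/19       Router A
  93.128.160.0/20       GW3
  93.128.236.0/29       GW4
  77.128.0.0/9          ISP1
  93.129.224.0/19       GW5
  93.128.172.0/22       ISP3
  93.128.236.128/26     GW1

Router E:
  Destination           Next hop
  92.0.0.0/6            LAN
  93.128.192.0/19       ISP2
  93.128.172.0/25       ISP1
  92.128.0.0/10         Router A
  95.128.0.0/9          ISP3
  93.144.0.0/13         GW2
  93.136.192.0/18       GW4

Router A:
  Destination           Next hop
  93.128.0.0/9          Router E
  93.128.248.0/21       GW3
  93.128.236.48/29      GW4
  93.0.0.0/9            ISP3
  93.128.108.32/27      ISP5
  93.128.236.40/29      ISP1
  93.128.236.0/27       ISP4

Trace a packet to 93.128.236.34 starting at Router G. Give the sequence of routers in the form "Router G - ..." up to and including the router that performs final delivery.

Router G - Router A - Router E

At Router G: longest match for 93.128.236.34 is 93.128.224.0/19 -> Router A
At Router A: longest match for 93.128.236.34 is 93.128.0.0/9 -> Router E
At Router E: longest match for 93.128.236.34 is 92.0.0.0/6 -> LAN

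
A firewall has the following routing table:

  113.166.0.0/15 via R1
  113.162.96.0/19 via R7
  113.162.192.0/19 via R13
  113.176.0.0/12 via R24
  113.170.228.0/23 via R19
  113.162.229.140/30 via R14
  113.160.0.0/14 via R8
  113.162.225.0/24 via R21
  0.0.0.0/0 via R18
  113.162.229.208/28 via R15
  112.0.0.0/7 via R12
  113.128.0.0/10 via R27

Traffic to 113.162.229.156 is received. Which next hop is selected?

Routes whose prefix contains 113.162.229.156:
  0.0.0.0/0 (default, matches everything) -> R18
  112.0.0.0/7 (112.0.0.0 - 113.255.255.255) -> R12
  113.128.0.0/10 (113.128.0.0 - 113.191.255.255) -> R27
  113.160.0.0/14 (113.160.0.0 - 113.163.255.255) -> R8
More-specific entries that do NOT match:
  113.162.229.140/30 (113.162.229.140 - 113.162.229.143) does not contain 113.162.229.156
  113.162.229.208/28 (113.162.229.208 - 113.162.229.223) does not contain 113.162.229.156
  113.162.225.0/24 (113.162.225.0 - 113.162.225.255) does not contain 113.162.229.156
  113.170.228.0/23 (113.170.228.0 - 113.170.229.255) does not contain 113.162.229.156
  113.162.96.0/19 (113.162.96.0 - 113.162.127.255) does not contain 113.162.229.156
  113.162.192.0/19 (113.162.192.0 - 113.162.223.255) does not contain 113.162.229.156
  113.166.0.0/15 (113.166.0.0 - 113.167.255.255) does not contain 113.162.229.156
Longest matching prefix is /14 -> next hop R8.

R8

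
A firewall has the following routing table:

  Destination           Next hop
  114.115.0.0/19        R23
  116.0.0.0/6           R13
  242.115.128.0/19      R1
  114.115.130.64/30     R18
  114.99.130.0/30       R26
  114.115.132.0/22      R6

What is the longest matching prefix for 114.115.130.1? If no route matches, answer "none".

114.115.130.1 is outside every listed prefix and there is no default route.

none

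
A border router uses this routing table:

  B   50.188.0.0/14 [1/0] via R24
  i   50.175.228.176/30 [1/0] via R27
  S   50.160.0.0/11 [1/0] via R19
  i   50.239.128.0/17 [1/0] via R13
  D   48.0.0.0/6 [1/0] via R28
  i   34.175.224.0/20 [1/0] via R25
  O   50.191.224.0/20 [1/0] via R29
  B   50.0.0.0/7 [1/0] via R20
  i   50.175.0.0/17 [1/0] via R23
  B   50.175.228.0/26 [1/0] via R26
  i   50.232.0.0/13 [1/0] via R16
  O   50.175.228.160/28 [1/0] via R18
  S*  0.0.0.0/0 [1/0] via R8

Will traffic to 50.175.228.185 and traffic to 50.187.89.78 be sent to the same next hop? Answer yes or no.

50.175.228.185: longest match 50.160.0.0/11 -> R19
50.187.89.78: longest match 50.160.0.0/11 -> R19

yes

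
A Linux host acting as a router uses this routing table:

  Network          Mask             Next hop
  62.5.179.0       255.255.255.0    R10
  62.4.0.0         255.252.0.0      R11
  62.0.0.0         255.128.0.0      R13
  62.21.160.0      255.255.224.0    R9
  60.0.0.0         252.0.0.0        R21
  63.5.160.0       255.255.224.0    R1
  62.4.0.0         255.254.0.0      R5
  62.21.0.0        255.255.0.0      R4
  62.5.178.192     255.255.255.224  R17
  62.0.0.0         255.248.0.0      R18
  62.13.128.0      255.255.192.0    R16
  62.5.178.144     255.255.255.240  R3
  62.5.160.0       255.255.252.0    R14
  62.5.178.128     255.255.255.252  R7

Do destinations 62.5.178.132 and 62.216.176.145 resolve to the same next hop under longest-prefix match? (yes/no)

62.5.178.132: longest match 62.4.0.0/15 -> R5
62.216.176.145: longest match 60.0.0.0/6 -> R21

no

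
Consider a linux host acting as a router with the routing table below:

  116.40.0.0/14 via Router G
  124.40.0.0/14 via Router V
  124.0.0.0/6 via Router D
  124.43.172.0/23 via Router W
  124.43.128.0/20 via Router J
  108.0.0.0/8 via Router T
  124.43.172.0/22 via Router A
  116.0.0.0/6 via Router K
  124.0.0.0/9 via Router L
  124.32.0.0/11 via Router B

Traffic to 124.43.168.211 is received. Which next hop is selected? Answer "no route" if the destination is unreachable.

Routes whose prefix contains 124.43.168.211:
  124.0.0.0/6 (124.0.0.0 - 127.255.255.255) -> Router D
  124.0.0.0/9 (124.0.0.0 - 124.127.255.255) -> Router L
  124.32.0.0/11 (124.32.0.0 - 124.63.255.255) -> Router B
  124.40.0.0/14 (124.40.0.0 - 124.43.255.255) -> Router V
More-specific entries that do NOT match:
  124.43.172.0/23 (124.43.172.0 - 124.43.173.255) does not contain 124.43.168.211
  124.43.172.0/22 (124.43.172.0 - 124.43.175.255) does not contain 124.43.168.211
  124.43.128.0/20 (124.43.128.0 - 124.43.143.255) does not contain 124.43.168.211
Longest matching prefix is /14 -> next hop Router V.

Router V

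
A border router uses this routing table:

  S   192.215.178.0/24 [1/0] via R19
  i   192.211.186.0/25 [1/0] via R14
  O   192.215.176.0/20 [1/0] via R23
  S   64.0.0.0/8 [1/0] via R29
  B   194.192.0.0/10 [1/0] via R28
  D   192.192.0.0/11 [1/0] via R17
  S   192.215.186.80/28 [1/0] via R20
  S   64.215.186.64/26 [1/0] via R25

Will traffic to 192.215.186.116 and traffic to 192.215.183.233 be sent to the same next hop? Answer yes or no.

yes

192.215.186.116: longest match 192.215.176.0/20 -> R23
192.215.183.233: longest match 192.215.176.0/20 -> R23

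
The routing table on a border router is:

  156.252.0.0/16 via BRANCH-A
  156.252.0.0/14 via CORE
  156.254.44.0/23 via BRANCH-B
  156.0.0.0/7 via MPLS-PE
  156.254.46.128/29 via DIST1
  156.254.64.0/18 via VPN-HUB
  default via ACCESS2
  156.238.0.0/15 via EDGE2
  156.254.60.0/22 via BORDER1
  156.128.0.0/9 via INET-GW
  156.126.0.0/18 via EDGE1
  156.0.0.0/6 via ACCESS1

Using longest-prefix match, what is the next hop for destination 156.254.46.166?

Routes whose prefix contains 156.254.46.166:
  0.0.0.0/0 (default, matches everything) -> ACCESS2
  156.0.0.0/6 (156.0.0.0 - 159.255.255.255) -> ACCESS1
  156.0.0.0/7 (156.0.0.0 - 157.255.255.255) -> MPLS-PE
  156.128.0.0/9 (156.128.0.0 - 156.255.255.255) -> INET-GW
  156.252.0.0/14 (156.252.0.0 - 156.255.255.255) -> CORE
More-specific entries that do NOT match:
  156.254.46.128/29 (156.254.46.128 - 156.254.46.135) does not contain 156.254.46.166
  156.254.44.0/23 (156.254.44.0 - 156.254.45.255) does not contain 156.254.46.166
  156.254.60.0/22 (156.254.60.0 - 156.254.63.255) does not contain 156.254.46.166
  156.254.64.0/18 (156.254.64.0 - 156.254.127.255) does not contain 156.254.46.166
  156.126.0.0/18 (156.126.0.0 - 156.126.63.255) does not contain 156.254.46.166
  156.252.0.0/16 (156.252.0.0 - 156.252.255.255) does not contain 156.254.46.166
  156.238.0.0/15 (156.238.0.0 - 156.239.255.255) does not contain 156.254.46.166
Longest matching prefix is /14 -> next hop CORE.

CORE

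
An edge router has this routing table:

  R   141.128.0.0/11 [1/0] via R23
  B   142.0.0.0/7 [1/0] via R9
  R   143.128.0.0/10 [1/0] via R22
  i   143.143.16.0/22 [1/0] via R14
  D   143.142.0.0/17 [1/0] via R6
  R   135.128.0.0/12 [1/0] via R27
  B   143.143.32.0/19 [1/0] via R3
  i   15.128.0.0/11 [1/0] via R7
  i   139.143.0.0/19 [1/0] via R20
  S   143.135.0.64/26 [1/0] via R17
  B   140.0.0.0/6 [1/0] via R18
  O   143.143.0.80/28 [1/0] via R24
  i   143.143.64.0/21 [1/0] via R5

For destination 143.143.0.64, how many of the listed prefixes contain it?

3

Prefixes containing 143.143.0.64:
  140.0.0.0/6 (140.0.0.0 - 143.255.255.255)
  142.0.0.0/7 (142.0.0.0 - 143.255.255.255)
  143.128.0.0/10 (143.128.0.0 - 143.191.255.255)
Total matching entries: 3.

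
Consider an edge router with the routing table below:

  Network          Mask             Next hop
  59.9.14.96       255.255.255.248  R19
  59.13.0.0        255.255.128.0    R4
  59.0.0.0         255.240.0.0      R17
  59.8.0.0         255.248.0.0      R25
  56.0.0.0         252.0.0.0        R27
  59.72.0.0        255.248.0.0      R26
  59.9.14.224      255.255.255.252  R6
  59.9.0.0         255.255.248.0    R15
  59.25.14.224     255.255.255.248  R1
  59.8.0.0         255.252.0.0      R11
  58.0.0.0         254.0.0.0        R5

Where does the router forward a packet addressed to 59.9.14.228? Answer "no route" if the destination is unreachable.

R11

Routes whose prefix contains 59.9.14.228:
  56.0.0.0/6 (56.0.0.0 - 59.255.255.255) -> R27
  58.0.0.0/7 (58.0.0.0 - 59.255.255.255) -> R5
  59.0.0.0/12 (59.0.0.0 - 59.15.255.255) -> R17
  59.8.0.0/13 (59.8.0.0 - 59.15.255.255) -> R25
  59.8.0.0/14 (59.8.0.0 - 59.11.255.255) -> R11
More-specific entries that do NOT match:
  59.9.14.224/30 (59.9.14.224 - 59.9.14.227) does not contain 59.9.14.228
  59.9.14.96/29 (59.9.14.96 - 59.9.14.103) does not contain 59.9.14.228
  59.25.14.224/29 (59.25.14.224 - 59.25.14.231) does not contain 59.9.14.228
  59.9.0.0/21 (59.9.0.0 - 59.9.7.255) does not contain 59.9.14.228
  59.13.0.0/17 (59.13.0.0 - 59.13.127.255) does not contain 59.9.14.228
Longest matching prefix is /14 -> next hop R11.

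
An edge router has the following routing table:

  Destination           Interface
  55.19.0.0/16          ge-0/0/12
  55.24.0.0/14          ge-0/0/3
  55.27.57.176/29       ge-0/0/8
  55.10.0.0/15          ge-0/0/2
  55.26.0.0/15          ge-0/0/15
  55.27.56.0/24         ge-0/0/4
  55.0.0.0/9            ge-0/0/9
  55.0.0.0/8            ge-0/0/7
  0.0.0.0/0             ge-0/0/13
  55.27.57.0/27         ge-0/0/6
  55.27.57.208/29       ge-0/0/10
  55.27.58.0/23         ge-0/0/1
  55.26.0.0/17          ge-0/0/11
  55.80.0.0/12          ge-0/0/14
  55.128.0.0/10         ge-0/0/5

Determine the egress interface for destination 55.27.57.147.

ge-0/0/15

Routes whose prefix contains 55.27.57.147:
  0.0.0.0/0 (default, matches everything) -> ge-0/0/13
  55.0.0.0/8 (55.0.0.0 - 55.255.255.255) -> ge-0/0/7
  55.0.0.0/9 (55.0.0.0 - 55.127.255.255) -> ge-0/0/9
  55.24.0.0/14 (55.24.0.0 - 55.27.255.255) -> ge-0/0/3
  55.26.0.0/15 (55.26.0.0 - 55.27.255.255) -> ge-0/0/15
More-specific entries that do NOT match:
  55.27.57.176/29 (55.27.57.176 - 55.27.57.183) does not contain 55.27.57.147
  55.27.57.208/29 (55.27.57.208 - 55.27.57.215) does not contain 55.27.57.147
  55.27.57.0/27 (55.27.57.0 - 55.27.57.31) does not contain 55.27.57.147
  55.27.56.0/24 (55.27.56.0 - 55.27.56.255) does not contain 55.27.57.147
  55.27.58.0/23 (55.27.58.0 - 55.27.59.255) does not contain 55.27.57.147
  55.26.0.0/17 (55.26.0.0 - 55.26.127.255) does not contain 55.27.57.147
  55.19.0.0/16 (55.19.0.0 - 55.19.255.255) does not contain 55.27.57.147
Longest matching prefix is /15 -> interface ge-0/0/15.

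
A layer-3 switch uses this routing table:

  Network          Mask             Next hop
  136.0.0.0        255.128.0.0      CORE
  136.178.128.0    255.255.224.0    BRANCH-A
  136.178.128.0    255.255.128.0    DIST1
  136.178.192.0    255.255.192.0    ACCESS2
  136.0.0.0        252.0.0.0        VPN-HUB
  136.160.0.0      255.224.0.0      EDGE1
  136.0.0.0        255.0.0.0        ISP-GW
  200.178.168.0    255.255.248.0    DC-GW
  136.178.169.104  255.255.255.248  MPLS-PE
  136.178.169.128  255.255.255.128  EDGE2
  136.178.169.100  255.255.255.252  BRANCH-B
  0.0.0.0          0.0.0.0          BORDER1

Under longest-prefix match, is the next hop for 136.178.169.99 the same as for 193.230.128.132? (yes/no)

no

136.178.169.99: longest match 136.178.128.0/17 -> DIST1
193.230.128.132: longest match 0.0.0.0/0 -> BORDER1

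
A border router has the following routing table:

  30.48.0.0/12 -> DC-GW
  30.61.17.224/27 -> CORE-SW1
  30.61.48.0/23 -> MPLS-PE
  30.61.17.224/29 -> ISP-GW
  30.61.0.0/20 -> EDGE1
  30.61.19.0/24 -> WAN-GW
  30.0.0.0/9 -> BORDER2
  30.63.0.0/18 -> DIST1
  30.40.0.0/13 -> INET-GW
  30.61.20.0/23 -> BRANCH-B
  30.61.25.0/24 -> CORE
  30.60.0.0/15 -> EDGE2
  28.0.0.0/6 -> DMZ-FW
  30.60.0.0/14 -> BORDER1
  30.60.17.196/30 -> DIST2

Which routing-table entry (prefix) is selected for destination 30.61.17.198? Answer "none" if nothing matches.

30.60.0.0/15

Entries matching 30.61.17.198:
  28.0.0.0/6 (28.0.0.0 - 31.255.255.255)
  30.0.0.0/9 (30.0.0.0 - 30.127.255.255)
  30.48.0.0/12 (30.48.0.0 - 30.63.255.255)
  30.60.0.0/14 (30.60.0.0 - 30.63.255.255)
  30.60.0.0/15 (30.60.0.0 - 30.61.255.255)
Most specific is 30.60.0.0/15.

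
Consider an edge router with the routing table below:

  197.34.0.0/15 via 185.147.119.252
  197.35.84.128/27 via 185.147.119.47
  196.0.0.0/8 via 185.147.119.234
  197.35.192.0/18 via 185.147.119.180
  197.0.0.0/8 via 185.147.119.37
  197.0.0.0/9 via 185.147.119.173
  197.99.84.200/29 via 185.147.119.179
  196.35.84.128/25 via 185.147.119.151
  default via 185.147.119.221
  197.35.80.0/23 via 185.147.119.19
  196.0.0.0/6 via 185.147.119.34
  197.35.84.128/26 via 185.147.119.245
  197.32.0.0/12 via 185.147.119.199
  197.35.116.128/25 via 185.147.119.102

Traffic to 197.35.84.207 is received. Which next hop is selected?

Routes whose prefix contains 197.35.84.207:
  0.0.0.0/0 (default, matches everything) -> 185.147.119.221
  196.0.0.0/6 (196.0.0.0 - 199.255.255.255) -> 185.147.119.34
  197.0.0.0/8 (197.0.0.0 - 197.255.255.255) -> 185.147.119.37
  197.0.0.0/9 (197.0.0.0 - 197.127.255.255) -> 185.147.119.173
  197.32.0.0/12 (197.32.0.0 - 197.47.255.255) -> 185.147.119.199
  197.34.0.0/15 (197.34.0.0 - 197.35.255.255) -> 185.147.119.252
More-specific entries that do NOT match:
  197.99.84.200/29 (197.99.84.200 - 197.99.84.207) does not contain 197.35.84.207
  197.35.84.128/27 (197.35.84.128 - 197.35.84.159) does not contain 197.35.84.207
  197.35.84.128/26 (197.35.84.128 - 197.35.84.191) does not contain 197.35.84.207
  196.35.84.128/25 (196.35.84.128 - 196.35.84.255) does not contain 197.35.84.207
  197.35.116.128/25 (197.35.116.128 - 197.35.116.255) does not contain 197.35.84.207
  197.35.80.0/23 (197.35.80.0 - 197.35.81.255) does not contain 197.35.84.207
  197.35.192.0/18 (197.35.192.0 - 197.35.255.255) does not contain 197.35.84.207
Longest matching prefix is /15 -> next hop 185.147.119.252.

185.147.119.252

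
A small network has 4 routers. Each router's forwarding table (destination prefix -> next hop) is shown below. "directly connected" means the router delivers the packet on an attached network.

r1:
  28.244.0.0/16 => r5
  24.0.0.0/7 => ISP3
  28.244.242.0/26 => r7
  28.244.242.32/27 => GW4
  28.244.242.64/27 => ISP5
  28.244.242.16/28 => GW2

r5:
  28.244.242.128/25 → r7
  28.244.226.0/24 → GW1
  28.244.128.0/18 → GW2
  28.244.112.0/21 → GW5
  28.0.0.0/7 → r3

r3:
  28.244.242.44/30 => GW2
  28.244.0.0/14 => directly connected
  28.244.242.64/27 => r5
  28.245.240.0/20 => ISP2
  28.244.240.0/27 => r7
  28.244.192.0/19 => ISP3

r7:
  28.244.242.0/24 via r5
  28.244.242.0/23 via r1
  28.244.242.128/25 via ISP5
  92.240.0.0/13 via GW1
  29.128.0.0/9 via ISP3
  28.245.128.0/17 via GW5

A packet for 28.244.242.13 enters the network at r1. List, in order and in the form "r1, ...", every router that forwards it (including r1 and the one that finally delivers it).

At r1: longest match for 28.244.242.13 is 28.244.242.0/26 -> r7
At r7: longest match for 28.244.242.13 is 28.244.242.0/24 -> r5
At r5: longest match for 28.244.242.13 is 28.0.0.0/7 -> r3
At r3: longest match for 28.244.242.13 is 28.244.0.0/14 -> directly connected

r1, r7, r5, r3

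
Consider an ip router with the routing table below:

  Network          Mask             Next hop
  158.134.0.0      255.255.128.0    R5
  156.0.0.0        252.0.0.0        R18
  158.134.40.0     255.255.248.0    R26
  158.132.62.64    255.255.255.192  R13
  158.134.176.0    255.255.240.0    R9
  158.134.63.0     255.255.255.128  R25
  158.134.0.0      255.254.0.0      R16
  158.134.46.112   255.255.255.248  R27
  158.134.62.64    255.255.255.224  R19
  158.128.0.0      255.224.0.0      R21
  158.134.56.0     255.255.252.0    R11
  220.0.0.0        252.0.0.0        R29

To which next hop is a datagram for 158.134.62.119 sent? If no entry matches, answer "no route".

R5

Routes whose prefix contains 158.134.62.119:
  156.0.0.0/6 (156.0.0.0 - 159.255.255.255) -> R18
  158.128.0.0/11 (158.128.0.0 - 158.159.255.255) -> R21
  158.134.0.0/15 (158.134.0.0 - 158.135.255.255) -> R16
  158.134.0.0/17 (158.134.0.0 - 158.134.127.255) -> R5
More-specific entries that do NOT match:
  158.134.46.112/29 (158.134.46.112 - 158.134.46.119) does not contain 158.134.62.119
  158.134.62.64/27 (158.134.62.64 - 158.134.62.95) does not contain 158.134.62.119
  158.132.62.64/26 (158.132.62.64 - 158.132.62.127) does not contain 158.134.62.119
  158.134.63.0/25 (158.134.63.0 - 158.134.63.127) does not contain 158.134.62.119
  158.134.56.0/22 (158.134.56.0 - 158.134.59.255) does not contain 158.134.62.119
  158.134.40.0/21 (158.134.40.0 - 158.134.47.255) does not contain 158.134.62.119
  158.134.176.0/20 (158.134.176.0 - 158.134.191.255) does not contain 158.134.62.119
Longest matching prefix is /17 -> next hop R5.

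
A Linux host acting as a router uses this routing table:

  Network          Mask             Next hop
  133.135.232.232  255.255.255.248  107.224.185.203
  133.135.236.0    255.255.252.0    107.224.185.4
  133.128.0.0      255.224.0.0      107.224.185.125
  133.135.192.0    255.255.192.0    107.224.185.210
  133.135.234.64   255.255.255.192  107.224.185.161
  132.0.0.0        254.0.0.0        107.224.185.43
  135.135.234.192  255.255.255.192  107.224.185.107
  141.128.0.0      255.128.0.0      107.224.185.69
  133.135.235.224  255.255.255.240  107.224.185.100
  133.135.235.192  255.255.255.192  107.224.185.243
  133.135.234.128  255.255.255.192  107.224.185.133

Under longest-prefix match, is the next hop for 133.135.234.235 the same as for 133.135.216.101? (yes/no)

yes

133.135.234.235: longest match 133.135.192.0/18 -> 107.224.185.210
133.135.216.101: longest match 133.135.192.0/18 -> 107.224.185.210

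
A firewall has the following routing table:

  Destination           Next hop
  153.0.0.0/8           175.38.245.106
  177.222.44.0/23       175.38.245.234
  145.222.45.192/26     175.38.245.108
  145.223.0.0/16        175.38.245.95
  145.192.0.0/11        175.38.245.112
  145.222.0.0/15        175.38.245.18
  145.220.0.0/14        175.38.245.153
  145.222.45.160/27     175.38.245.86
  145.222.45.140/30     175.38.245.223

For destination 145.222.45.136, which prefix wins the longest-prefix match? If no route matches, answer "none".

145.222.0.0/15

Entries matching 145.222.45.136:
  145.192.0.0/11 (145.192.0.0 - 145.223.255.255)
  145.220.0.0/14 (145.220.0.0 - 145.223.255.255)
  145.222.0.0/15 (145.222.0.0 - 145.223.255.255)
Most specific is 145.222.0.0/15.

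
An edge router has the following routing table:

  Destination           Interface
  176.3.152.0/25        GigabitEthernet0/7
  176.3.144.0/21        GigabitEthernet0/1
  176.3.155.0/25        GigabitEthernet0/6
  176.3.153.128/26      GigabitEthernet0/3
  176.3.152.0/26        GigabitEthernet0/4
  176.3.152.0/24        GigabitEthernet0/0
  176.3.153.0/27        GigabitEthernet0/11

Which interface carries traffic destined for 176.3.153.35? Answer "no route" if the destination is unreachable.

no route

No entry's prefix contains 176.3.153.35; there is no default route.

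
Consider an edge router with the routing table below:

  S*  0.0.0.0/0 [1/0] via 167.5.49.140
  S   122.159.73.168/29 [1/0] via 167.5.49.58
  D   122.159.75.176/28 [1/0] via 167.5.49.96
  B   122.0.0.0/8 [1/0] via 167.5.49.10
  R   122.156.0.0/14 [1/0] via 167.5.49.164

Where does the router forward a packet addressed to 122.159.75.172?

Routes whose prefix contains 122.159.75.172:
  0.0.0.0/0 (default, matches everything) -> 167.5.49.140
  122.0.0.0/8 (122.0.0.0 - 122.255.255.255) -> 167.5.49.10
  122.156.0.0/14 (122.156.0.0 - 122.159.255.255) -> 167.5.49.164
More-specific entries that do NOT match:
  122.159.73.168/29 (122.159.73.168 - 122.159.73.175) does not contain 122.159.75.172
  122.159.75.176/28 (122.159.75.176 - 122.159.75.191) does not contain 122.159.75.172
Longest matching prefix is /14 -> next hop 167.5.49.164.

167.5.49.164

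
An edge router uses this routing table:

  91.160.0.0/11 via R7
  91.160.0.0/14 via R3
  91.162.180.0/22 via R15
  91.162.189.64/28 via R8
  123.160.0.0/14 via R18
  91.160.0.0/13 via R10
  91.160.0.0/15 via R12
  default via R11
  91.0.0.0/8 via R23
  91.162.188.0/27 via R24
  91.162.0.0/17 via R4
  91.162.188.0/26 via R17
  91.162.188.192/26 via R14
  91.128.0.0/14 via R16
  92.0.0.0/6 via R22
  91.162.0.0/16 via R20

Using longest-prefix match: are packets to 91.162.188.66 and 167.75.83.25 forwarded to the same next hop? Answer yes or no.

no

91.162.188.66: longest match 91.162.0.0/16 -> R20
167.75.83.25: longest match 0.0.0.0/0 -> R11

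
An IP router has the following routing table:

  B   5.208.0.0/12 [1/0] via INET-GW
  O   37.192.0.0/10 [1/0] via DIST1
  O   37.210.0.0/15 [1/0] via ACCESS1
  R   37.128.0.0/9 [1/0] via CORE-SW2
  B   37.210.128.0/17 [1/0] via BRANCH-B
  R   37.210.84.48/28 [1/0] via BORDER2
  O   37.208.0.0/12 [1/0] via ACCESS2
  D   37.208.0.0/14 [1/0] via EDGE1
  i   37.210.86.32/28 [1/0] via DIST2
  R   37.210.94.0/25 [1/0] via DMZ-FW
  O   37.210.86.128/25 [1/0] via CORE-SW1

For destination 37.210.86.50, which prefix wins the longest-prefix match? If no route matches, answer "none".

37.210.0.0/15

Entries matching 37.210.86.50:
  37.128.0.0/9 (37.128.0.0 - 37.255.255.255)
  37.192.0.0/10 (37.192.0.0 - 37.255.255.255)
  37.208.0.0/12 (37.208.0.0 - 37.223.255.255)
  37.208.0.0/14 (37.208.0.0 - 37.211.255.255)
  37.210.0.0/15 (37.210.0.0 - 37.211.255.255)
Most specific is 37.210.0.0/15.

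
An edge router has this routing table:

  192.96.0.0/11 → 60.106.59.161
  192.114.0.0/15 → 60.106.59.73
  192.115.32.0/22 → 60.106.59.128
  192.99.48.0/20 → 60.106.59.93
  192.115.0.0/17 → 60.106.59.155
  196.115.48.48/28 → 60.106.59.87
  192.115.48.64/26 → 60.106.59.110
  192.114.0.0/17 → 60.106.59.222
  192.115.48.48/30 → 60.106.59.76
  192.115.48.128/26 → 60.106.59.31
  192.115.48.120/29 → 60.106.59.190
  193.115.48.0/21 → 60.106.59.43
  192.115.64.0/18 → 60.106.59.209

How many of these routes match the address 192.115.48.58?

Prefixes containing 192.115.48.58:
  192.96.0.0/11 (192.96.0.0 - 192.127.255.255)
  192.114.0.0/15 (192.114.0.0 - 192.115.255.255)
  192.115.0.0/17 (192.115.0.0 - 192.115.127.255)
Total matching entries: 3.

3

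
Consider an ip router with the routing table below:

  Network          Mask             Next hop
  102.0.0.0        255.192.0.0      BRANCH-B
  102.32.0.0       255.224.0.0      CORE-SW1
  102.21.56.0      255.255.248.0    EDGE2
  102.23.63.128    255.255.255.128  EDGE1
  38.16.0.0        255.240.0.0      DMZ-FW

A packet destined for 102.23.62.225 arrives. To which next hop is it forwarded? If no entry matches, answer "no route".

Routes whose prefix contains 102.23.62.225:
  102.0.0.0/10 (102.0.0.0 - 102.63.255.255) -> BRANCH-B
More-specific entries that do NOT match:
  102.23.63.128/25 (102.23.63.128 - 102.23.63.255) does not contain 102.23.62.225
  102.21.56.0/21 (102.21.56.0 - 102.21.63.255) does not contain 102.23.62.225
  38.16.0.0/12 (38.16.0.0 - 38.31.255.255) does not contain 102.23.62.225
  102.32.0.0/11 (102.32.0.0 - 102.63.255.255) does not contain 102.23.62.225
Longest matching prefix is /10 -> next hop BRANCH-B.

BRANCH-B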